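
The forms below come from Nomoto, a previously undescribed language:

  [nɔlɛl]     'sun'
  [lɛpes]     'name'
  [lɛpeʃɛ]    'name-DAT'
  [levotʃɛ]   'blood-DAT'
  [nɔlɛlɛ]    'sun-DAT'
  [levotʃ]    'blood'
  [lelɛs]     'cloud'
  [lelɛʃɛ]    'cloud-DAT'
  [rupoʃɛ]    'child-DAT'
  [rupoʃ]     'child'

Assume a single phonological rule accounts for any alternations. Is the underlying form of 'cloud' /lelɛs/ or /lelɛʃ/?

The root 'cloud' surfaces as [lelɛs] and [lelɛʃɛ], with a stem-final [s] ~ [ʃ] alternation.
If /ʃ/ were underlying and a rule turned it into [s] in isolation, 'child' would also alternate; but it has [ʃ] in both [rupoʃ] and [rupoʃɛ].
So /s/ is underlying, and a rule of palatalization before a front vowel — /s/ becomes palato-alveolar [ʃ] before a front vowel — gives [ʃ].

/lelɛs/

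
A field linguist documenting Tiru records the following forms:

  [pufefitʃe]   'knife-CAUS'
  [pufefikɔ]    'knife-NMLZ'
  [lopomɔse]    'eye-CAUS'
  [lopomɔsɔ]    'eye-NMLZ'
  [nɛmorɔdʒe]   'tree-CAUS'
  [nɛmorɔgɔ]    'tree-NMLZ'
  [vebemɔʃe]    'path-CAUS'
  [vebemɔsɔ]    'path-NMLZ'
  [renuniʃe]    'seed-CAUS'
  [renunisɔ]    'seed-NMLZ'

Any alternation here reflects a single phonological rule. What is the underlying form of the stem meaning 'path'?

/vebemɔʃ/

The root 'path' surfaces as [vebemɔʃe] and [vebemɔsɔ], with a stem-final [ʃ] ~ [s] alternation.
The stem 'eye' ([lopomɔse], [lopomɔsɔ]) shows [s] unchanged in both environments, so [s] cannot be basic with [ʃ] derived before the CAUS suffix.
The underlying segment must be /ʃ/; palato-alveolar /tʃ/, /dʒ/ and /ʃ/ become [k], [g] and [s] when no front vowel follows, yielding [s] there.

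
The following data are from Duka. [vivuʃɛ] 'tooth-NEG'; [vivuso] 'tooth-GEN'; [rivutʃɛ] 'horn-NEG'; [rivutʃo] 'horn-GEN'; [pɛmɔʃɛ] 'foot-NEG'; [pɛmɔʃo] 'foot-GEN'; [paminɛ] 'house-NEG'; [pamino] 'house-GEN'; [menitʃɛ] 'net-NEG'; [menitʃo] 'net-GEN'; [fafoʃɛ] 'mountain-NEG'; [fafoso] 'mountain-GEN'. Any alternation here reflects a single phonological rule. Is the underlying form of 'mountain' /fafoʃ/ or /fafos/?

/fafos/

'mountain' shows [ʃ] ~ [s] at the end of the stem ([fafoʃɛ] vs [fafoso]).
Compare 'foot', with invariant [ʃ] in [pɛmɔʃɛ] and [pɛmɔʃo]: an analysis with underlying /ʃ/ and a rule producing [s] before the GEN suffix would wrongly predict alternation here too.
The alternation reflects palatalization before a front vowel: /s/ becomes palato-alveolar [ʃ] before a front vowel. /s/ is underlying.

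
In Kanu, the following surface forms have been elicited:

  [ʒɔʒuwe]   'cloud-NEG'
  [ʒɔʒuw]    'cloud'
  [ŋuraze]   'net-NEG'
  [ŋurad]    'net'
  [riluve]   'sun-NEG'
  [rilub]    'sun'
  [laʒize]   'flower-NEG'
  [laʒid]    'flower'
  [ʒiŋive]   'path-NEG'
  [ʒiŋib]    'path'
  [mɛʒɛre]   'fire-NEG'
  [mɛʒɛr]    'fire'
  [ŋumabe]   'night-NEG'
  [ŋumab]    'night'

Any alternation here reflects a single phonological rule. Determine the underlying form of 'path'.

'path' shows [v] ~ [b] at the end of the stem ([ʒiŋive] vs [ʒiŋib]).
Compare 'night', with invariant [b] in [ŋumabe] and [ŋumab]: an analysis with underlying /b/ and a rule producing [v] before the NEG suffix would wrongly predict alternation here too.
The alternation reflects word-final hardening: voiced fricatives become stops word-finally. /v/ is underlying.
So 'path' = /ʒiŋiv/.

/ʒiŋiv/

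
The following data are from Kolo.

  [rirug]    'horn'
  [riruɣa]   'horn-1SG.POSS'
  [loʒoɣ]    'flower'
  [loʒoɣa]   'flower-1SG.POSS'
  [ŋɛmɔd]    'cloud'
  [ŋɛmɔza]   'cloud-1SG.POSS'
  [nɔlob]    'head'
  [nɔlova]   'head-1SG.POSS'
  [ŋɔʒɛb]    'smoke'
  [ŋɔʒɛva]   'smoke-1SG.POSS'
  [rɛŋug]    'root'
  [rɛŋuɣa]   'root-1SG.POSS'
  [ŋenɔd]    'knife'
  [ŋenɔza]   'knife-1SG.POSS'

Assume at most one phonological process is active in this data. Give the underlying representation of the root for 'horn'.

/rirug/

'horn' shows [g] ~ [ɣ] at the end of the stem ([rirug] vs [riruɣa]).
The stem 'flower' ([loʒoɣ], [loʒoɣa]) shows [ɣ] unchanged in both environments, so [ɣ] cannot be basic with [g] derived in isolation.
So /g/ is underlying, and a rule of intervocalic spirantization — voiced stops become fricatives between vowels — gives [ɣ].
So 'horn' = /rirug/.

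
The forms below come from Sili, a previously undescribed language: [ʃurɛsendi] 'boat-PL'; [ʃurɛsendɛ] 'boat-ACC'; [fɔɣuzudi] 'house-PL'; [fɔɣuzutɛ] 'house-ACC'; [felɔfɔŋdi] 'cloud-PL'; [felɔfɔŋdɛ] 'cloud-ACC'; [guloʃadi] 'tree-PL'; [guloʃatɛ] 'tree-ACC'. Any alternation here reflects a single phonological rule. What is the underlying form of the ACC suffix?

The ACC suffix surfaces as [-dɛ] and [-tɛ], depending on the final segment of the stem.
By contrast the PL suffix keeps its initial [d] throughout — that segment must be underlying.
So the underlying form is /-tɛ/, and voiceless stops become voiced after a nasal.

/-tɛ/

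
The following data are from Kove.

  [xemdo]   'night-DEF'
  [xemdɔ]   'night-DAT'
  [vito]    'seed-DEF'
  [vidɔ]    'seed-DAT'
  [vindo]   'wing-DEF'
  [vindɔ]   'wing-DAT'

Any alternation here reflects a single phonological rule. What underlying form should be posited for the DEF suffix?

/-to/

The DEF morpheme has two allomorphs, [-do] and [-to].
By contrast the DAT suffix keeps its initial [d] throughout — that segment must be underlying.
So the underlying form is /-to/, and voiceless stops become voiced after a nasal.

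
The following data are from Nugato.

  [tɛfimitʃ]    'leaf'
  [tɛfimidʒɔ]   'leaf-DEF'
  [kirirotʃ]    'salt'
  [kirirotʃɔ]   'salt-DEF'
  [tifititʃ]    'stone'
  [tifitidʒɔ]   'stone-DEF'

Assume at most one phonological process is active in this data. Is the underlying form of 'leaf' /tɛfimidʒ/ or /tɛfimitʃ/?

'leaf' shows [tʃ] ~ [dʒ] at the end of the stem ([tɛfimitʃ] vs [tɛfimidʒɔ]).
The stem 'salt' ([kirirotʃ], [kirirotʃɔ]) shows [tʃ] unchanged in both environments, so [tʃ] cannot be basic with [dʒ] derived before the DEF suffix.
Therefore /dʒ/ is basic and [tʃ] is derived by word-final obstruent devoicing (voiced obstruents become voiceless word-finally).

/tɛfimidʒ/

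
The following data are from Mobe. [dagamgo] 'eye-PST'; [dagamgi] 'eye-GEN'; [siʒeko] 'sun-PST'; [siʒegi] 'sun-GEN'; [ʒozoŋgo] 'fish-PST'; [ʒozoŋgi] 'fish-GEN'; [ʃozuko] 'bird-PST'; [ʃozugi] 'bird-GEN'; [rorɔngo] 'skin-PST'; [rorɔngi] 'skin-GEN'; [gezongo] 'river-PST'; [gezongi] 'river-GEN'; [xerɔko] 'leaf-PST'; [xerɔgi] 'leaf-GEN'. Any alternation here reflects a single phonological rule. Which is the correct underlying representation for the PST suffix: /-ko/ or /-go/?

/-ko/

The PST suffix surfaces as [-go] and [-ko], depending on the final segment of the stem.
The GEN suffix, which begins with [g], is invariant after every stem; so [g] is not altered by any rule here.
So the underlying form is /-ko/, and voiceless stops become voiced after a nasal.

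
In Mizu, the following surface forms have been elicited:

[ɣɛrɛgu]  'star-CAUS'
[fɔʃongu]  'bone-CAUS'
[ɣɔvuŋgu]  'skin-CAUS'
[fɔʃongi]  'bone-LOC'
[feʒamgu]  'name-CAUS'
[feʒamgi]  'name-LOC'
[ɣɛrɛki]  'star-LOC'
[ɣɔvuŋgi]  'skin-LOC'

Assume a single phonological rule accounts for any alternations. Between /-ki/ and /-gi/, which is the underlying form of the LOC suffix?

The LOC suffix surfaces as [-gi] and [-ki], depending on the final segment of the stem.
The CAUS suffix, which begins with [g], is invariant after every stem; so [g] is not altered by any rule here.
The LOC suffix is therefore /-ki/ underlyingly, with post-nasal voicing: voiceless stops become voiced after a nasal.

/-ki/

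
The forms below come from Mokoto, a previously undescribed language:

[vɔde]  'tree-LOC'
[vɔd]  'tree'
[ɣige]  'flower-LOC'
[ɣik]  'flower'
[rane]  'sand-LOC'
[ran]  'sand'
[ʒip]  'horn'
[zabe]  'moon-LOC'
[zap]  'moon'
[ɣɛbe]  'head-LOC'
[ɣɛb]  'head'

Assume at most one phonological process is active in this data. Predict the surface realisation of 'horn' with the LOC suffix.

[ʒibe]

The stem for 'moon' ends in [b] in [zabe] but [p] in [zap].
But 'head' keeps [b] in both environments ([ɣɛbe], [ɣɛb]), so there is no rule changing /b/ to [p] in isolation.
The alternation reflects intervocalic voicing: voiceless stops become voiced between vowels. /p/ is underlying.
The one attested form of 'horn', [ʒip], shows underlying /ʒip/. Applying the same rule between vowels gives [ʒibe].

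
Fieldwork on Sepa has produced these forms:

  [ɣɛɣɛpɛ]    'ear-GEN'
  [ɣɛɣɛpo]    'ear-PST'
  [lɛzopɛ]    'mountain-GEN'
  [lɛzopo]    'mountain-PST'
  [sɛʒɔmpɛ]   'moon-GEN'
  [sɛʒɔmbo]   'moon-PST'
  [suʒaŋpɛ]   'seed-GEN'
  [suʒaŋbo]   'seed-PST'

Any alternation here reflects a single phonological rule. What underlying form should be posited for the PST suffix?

/-bo/

The PST morpheme has two allomorphs, [-bo] and [-po].
By contrast the GEN suffix keeps its initial [p] throughout — that segment must be underlying.
So the underlying form is /-bo/, and voiced stops become voiceless after a vowel.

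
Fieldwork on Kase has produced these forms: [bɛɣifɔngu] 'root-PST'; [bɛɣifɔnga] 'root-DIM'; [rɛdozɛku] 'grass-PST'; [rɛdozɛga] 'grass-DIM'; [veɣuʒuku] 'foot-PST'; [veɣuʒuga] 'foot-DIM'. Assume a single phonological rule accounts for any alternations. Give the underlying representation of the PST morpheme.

/-ku/

The PST suffix surfaces as [-gu] and [-ku], depending on the final segment of the stem.
By contrast the DIM suffix keeps its initial [g] throughout — that segment must be underlying.
So the underlying form is /-ku/, and voiceless stops become voiced after a nasal.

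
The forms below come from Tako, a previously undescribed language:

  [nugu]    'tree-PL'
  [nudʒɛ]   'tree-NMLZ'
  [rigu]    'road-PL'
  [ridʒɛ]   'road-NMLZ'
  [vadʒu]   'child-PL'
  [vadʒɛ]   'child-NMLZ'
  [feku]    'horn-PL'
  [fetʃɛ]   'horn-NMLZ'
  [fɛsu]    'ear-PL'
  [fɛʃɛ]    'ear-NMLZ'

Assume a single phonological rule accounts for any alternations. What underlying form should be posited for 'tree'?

'tree' shows [g] ~ [dʒ] at the end of the stem ([nugu] vs [nudʒɛ]).
Compare 'child', with invariant [dʒ] in [vadʒu] and [vadʒɛ]: an analysis with underlying /dʒ/ and a rule producing [g] before the PL suffix would wrongly predict alternation here too.
The underlying segment must be /g/; /k/, /g/ and /s/ become palato-alveolar [tʃ], [dʒ] and [ʃ] before a front vowel, yielding [dʒ] there.

/nug/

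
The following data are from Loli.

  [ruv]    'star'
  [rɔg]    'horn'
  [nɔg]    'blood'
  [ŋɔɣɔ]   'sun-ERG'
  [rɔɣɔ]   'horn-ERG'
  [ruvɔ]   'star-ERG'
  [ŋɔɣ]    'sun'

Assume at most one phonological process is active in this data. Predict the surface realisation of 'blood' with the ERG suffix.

In [rɔg] and [rɔɣɔ] the final segment of 'horn' alternates: [g] ~ [ɣ].
If /ɣ/ were underlying and a rule turned it into [g] in isolation, 'sun' would also alternate; but it has [ɣ] in both [ŋɔɣ] and [ŋɔɣɔ].
The alternation reflects intervocalic spirantization: voiced stops become fricatives between vowels. /g/ is underlying.
The one attested form of 'blood', [nɔg], shows underlying /nɔg/. Applying the same rule between vowels gives [nɔɣɔ].

[nɔɣɔ]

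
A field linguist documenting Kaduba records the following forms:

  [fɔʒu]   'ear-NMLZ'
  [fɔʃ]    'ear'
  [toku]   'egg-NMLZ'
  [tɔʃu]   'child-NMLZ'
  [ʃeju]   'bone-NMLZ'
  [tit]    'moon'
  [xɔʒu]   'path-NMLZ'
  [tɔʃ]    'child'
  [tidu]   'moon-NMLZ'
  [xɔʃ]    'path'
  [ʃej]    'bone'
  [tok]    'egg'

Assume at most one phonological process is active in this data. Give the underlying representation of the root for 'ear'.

'ear' shows [ʒ] ~ [ʃ] at the end of the stem ([fɔʒu] vs [fɔʃ]).
Compare 'child', with invariant [ʃ] in [tɔʃu] and [tɔʃ]: an analysis with underlying /ʃ/ and a rule producing [ʒ] before the NMLZ suffix would wrongly predict alternation here too.
The alternation reflects word-final obstruent devoicing: voiced obstruents become voiceless word-finally. /ʒ/ is underlying.
The underlying form of 'ear' is therefore /fɔʒ/.

/fɔʒ/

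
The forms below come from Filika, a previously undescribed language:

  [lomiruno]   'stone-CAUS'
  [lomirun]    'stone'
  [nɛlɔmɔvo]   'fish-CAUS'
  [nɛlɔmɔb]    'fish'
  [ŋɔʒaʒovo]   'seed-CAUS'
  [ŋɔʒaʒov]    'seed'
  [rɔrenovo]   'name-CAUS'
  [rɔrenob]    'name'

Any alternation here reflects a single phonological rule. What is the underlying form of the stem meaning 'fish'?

/nɛlɔmɔb/

The stem for 'fish' ends in [v] in [nɛlɔmɔvo] but [b] in [nɛlɔmɔb].
If /v/ were underlying and a rule turned it into [b] in isolation, 'seed' would also alternate; but it has [v] in both [ŋɔʒaʒovo] and [ŋɔʒaʒov].
The alternation reflects intervocalic spirantization: voiced stops become fricatives between vowels. /b/ is underlying.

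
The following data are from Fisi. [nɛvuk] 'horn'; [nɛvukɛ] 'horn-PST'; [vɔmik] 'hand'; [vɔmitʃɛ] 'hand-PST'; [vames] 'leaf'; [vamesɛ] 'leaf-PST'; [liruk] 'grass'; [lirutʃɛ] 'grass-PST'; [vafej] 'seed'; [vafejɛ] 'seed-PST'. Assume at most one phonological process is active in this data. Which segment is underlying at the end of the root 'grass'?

The root 'grass' surfaces as [liruk] and [lirutʃɛ], with a stem-final [k] ~ [tʃ] alternation.
Compare 'horn', with invariant [k] in [nɛvuk] and [nɛvukɛ]: an analysis with underlying /k/ and a rule producing [tʃ] before the PST suffix would wrongly predict alternation here too.
The underlying segment must be /tʃ/; palato-alveolar /tʃ/ becomes [k] when no front vowel follows, yielding [k] there.

/tʃ/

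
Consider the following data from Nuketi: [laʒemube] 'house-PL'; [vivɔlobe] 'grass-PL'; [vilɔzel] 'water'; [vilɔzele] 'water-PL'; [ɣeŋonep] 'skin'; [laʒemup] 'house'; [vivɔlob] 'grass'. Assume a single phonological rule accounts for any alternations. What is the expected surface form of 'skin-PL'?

[ɣeŋonebe]

In [laʒemup] and [laʒemube] the final segment of 'house' alternates: [p] ~ [b].
If /b/ were underlying and a rule turned it into [p] in isolation, 'grass' would also alternate; but it has [b] in both [vivɔlob] and [vivɔlobe].
So /p/ is underlying, and a rule of intervocalic voicing — voiceless stops become voiced between vowels — gives [b].
From [ɣeŋonep] the stem 'skin' is /ɣeŋonep/; between vowels this yields [ɣeŋonebe].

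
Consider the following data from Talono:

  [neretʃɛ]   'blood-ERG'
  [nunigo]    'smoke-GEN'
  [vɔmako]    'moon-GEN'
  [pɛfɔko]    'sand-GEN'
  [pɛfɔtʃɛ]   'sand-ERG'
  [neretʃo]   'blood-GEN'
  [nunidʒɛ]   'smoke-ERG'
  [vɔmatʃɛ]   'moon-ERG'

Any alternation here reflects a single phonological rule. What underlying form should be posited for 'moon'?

/vɔmak/

The root 'moon' surfaces as [vɔmatʃɛ] and [vɔmako], with a stem-final [tʃ] ~ [k] alternation.
The stem 'blood' ([neretʃɛ], [neretʃo]) shows [tʃ] unchanged in both environments, so [tʃ] cannot be basic with [k] derived before the GEN suffix.
The alternation reflects palatalization before a front vowel: /k/ and /g/ become palato-alveolar [tʃ] and [dʒ] before a front vowel. /k/ is underlying.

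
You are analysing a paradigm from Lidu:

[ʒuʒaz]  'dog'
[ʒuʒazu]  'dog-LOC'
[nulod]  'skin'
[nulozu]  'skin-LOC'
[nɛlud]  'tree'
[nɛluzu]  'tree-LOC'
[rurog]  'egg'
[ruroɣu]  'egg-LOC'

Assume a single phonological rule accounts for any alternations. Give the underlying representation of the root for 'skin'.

'skin' shows [d] ~ [z] at the end of the stem ([nulod] vs [nulozu]).
If /z/ were underlying and a rule turned it into [d] in isolation, 'dog' would also alternate; but it has [z] in both [ʒuʒaz] and [ʒuʒazu].
Therefore /d/ is basic and [z] is derived by intervocalic spirantization (voiced stops become fricatives between vowels).
So 'skin' = /nulod/.

/nulod/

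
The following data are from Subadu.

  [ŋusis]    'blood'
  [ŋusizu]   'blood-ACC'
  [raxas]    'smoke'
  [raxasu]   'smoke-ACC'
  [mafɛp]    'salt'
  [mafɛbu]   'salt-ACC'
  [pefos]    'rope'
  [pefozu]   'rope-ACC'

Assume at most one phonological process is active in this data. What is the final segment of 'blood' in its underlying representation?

'blood' shows [s] ~ [z] at the end of the stem ([ŋusis] vs [ŋusizu]).
The stem 'smoke' ([raxas], [raxasu]) shows [s] unchanged in both environments, so [s] cannot be basic with [z] derived before the ACC suffix.
The alternation reflects word-final obstruent devoicing: voiced obstruents become voiceless word-finally. /z/ is underlying.

/z/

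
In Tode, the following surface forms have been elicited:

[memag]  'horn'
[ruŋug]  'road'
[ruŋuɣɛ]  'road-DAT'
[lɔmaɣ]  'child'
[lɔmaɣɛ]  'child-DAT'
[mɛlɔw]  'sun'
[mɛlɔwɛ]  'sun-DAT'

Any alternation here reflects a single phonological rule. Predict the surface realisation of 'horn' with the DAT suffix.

The stem for 'road' ends in [g] in [ruŋug] but [ɣ] in [ruŋuɣɛ].
The stem 'child' ([lɔmaɣ], [lɔmaɣɛ]) shows [ɣ] unchanged in both environments, so [ɣ] cannot be basic with [g] derived in isolation.
So /g/ is underlying, and a rule of intervocalic spirantization — voiced stops become fricatives between vowels — gives [ɣ].
The one attested form of 'horn', [memag], shows underlying /memag/. Applying the same rule between vowels gives [memaɣɛ].

[memaɣɛ]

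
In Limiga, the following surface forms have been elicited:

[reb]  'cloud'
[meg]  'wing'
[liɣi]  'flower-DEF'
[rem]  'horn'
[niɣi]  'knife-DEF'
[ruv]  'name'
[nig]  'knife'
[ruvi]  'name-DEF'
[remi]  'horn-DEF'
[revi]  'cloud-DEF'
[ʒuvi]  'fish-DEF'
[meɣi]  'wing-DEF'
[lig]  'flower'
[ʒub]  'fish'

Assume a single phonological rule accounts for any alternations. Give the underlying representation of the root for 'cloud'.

/reb/

'cloud' shows [b] ~ [v] at the end of the stem ([reb] vs [revi]).
If /v/ were underlying and a rule turned it into [b] in isolation, 'name' would also alternate; but it has [v] in both [ruv] and [ruvi].
So /b/ is underlying, and a rule of intervocalic spirantization — voiced stops become fricatives between vowels — gives [v].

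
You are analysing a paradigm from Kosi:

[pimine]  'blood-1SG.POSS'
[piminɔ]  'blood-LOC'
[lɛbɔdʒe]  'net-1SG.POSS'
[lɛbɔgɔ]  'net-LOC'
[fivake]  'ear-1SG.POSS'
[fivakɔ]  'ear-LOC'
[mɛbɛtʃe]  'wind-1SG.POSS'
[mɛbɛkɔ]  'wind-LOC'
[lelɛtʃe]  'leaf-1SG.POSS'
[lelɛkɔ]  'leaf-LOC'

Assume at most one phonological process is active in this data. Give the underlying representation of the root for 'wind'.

/mɛbɛtʃ/

'wind' shows [tʃ] ~ [k] at the end of the stem ([mɛbɛtʃe] vs [mɛbɛkɔ]).
If /k/ were underlying and a rule turned it into [tʃ] before the 1SG.POSS suffix, 'ear' would also alternate; but it has [k] in both [fivake] and [fivakɔ].
The alternation reflects depalatalization: palato-alveolar /tʃ/ and /dʒ/ become [k] and [g] when no front vowel follows. /tʃ/ is underlying.
So 'wind' = /mɛbɛtʃ/.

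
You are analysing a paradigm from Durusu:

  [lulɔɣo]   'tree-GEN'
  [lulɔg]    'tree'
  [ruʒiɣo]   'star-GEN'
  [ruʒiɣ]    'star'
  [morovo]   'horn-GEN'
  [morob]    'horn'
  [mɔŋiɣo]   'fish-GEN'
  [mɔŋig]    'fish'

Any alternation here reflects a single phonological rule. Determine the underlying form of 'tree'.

The stem for 'tree' ends in [ɣ] in [lulɔɣo] but [g] in [lulɔg].
But 'star' keeps [ɣ] in both environments ([ruʒiɣo], [ruʒiɣ]), so there is no rule changing /ɣ/ to [g] in isolation.
The underlying segment must be /g/; voiced stops become fricatives between vowels, yielding [ɣ] there.

/lulɔg/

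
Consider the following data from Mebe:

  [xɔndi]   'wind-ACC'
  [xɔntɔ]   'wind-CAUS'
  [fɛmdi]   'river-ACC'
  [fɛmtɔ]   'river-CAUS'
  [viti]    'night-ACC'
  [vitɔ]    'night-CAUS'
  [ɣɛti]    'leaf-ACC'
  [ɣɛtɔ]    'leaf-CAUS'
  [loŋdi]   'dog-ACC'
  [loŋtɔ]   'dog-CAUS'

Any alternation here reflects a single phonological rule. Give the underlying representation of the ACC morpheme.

The ACC suffix surfaces as [-di] and [-ti], depending on the final segment of the stem.
By contrast the CAUS suffix keeps its initial [t] throughout — that segment must be underlying.
The ACC suffix is therefore /-di/ underlyingly, with post-vocalic devoicing: voiced stops become voiceless after a vowel.

/-di/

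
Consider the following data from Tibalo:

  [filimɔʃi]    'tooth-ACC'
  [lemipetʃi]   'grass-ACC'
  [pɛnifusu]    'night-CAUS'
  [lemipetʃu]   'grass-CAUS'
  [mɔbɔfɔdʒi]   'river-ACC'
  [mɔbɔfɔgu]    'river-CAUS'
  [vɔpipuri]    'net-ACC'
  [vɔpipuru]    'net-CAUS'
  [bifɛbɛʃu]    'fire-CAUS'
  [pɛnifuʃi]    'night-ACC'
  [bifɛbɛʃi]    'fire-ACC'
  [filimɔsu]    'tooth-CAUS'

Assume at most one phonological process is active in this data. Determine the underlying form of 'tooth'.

/filimɔs/

The stem for 'tooth' ends in [ʃ] in [filimɔʃi] but [s] in [filimɔsu].
The stem 'fire' ([bifɛbɛʃi], [bifɛbɛʃu]) shows [ʃ] unchanged in both environments, so [ʃ] cannot be basic with [s] derived before the CAUS suffix.
Therefore /s/ is basic and [ʃ] is derived by palatalization before a front vowel (/g/ and /s/ become palato-alveolar [dʒ] and [ʃ] before a front vowel).
The underlying form of 'tooth' is therefore /filimɔs/.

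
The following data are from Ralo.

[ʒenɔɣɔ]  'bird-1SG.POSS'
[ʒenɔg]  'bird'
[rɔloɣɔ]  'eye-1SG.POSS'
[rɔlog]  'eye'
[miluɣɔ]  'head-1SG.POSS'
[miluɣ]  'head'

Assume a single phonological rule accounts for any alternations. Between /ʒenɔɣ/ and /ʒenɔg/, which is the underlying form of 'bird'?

/ʒenɔg/

In [ʒenɔɣɔ] and [ʒenɔg] the final segment of 'bird' alternates: [ɣ] ~ [g].
The stem 'head' ([miluɣɔ], [miluɣ]) shows [ɣ] unchanged in both environments, so [ɣ] cannot be basic with [g] derived in isolation.
So /g/ is underlying, and a rule of intervocalic spirantization — voiced stops become fricatives between vowels — gives [ɣ].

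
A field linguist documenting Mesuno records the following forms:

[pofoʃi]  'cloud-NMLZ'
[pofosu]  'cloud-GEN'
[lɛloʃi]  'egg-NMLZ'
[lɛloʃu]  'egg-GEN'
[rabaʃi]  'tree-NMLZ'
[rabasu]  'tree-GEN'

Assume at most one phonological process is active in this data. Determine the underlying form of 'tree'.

/rabas/

The stem for 'tree' ends in [ʃ] in [rabaʃi] but [s] in [rabasu].
Compare 'egg', with invariant [ʃ] in [lɛloʃi] and [lɛloʃu]: an analysis with underlying /ʃ/ and a rule producing [s] before the GEN suffix would wrongly predict alternation here too.
So /s/ is underlying, and a rule of palatalization before a front vowel — /s/ becomes palato-alveolar [ʃ] before a front vowel — gives [ʃ].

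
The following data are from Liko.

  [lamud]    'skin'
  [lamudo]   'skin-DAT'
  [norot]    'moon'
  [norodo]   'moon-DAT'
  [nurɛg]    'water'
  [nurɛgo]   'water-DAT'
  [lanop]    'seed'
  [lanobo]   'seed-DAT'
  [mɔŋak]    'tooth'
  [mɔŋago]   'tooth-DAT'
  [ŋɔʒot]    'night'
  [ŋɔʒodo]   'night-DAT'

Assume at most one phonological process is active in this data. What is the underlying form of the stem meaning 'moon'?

/norot/

'moon' shows [t] ~ [d] at the end of the stem ([norot] vs [norodo]).
Compare 'skin', with invariant [d] in [lamud] and [lamudo]: an analysis with underlying /d/ and a rule producing [t] in isolation would wrongly predict alternation here too.
So /t/ is underlying, and a rule of intervocalic voicing — voiceless stops become voiced between vowels — gives [d].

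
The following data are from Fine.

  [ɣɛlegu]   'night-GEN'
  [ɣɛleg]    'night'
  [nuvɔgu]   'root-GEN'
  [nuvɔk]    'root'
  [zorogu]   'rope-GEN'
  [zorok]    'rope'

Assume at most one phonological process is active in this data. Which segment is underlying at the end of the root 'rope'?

'rope' shows [g] ~ [k] at the end of the stem ([zorogu] vs [zorok]).
Compare 'night', with invariant [g] in [ɣɛlegu] and [ɣɛleg]: an analysis with underlying /g/ and a rule producing [k] in isolation would wrongly predict alternation here too.
So /k/ is underlying, and a rule of intervocalic voicing — voiceless stops become voiced between vowels — gives [g].

/k/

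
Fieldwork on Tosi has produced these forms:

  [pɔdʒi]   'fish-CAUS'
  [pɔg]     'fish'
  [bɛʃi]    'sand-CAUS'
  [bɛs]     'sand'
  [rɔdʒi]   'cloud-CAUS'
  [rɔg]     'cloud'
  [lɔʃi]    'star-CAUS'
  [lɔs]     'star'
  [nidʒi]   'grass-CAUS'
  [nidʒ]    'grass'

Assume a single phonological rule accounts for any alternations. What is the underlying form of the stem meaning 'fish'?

/pɔg/

The stem for 'fish' ends in [dʒ] in [pɔdʒi] but [g] in [pɔg].
Compare 'grass', with invariant [dʒ] in [nidʒi] and [nidʒ]: an analysis with underlying /dʒ/ and a rule producing [g] in isolation would wrongly predict alternation here too.
Therefore /g/ is basic and [dʒ] is derived by palatalization before a front vowel (/g/ and /s/ become palato-alveolar [dʒ] and [ʃ] before a front vowel).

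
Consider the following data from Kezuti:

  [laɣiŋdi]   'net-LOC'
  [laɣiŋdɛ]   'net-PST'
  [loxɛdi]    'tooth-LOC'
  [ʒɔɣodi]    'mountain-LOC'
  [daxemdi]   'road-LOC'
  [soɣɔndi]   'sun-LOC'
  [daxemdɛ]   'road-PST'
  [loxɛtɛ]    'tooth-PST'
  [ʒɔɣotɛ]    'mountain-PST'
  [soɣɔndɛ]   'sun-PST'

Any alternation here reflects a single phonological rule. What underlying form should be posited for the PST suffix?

The PST suffix surfaces as [-dɛ] and [-tɛ], depending on the final segment of the stem.
The LOC suffix, which begins with [d], is invariant after every stem; so [d] is not altered by any rule here.
So the underlying form is /-tɛ/, and voiceless stops become voiced after a nasal.

/-tɛ/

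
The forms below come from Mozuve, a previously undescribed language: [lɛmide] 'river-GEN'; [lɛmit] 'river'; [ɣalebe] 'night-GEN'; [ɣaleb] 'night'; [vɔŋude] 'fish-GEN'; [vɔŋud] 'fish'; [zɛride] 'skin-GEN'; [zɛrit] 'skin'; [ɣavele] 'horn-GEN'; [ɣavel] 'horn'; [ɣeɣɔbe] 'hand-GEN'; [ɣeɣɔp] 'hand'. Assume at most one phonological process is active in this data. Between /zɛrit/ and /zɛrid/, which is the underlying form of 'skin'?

'skin' shows [d] ~ [t] at the end of the stem ([zɛride] vs [zɛrit]).
But 'fish' keeps [d] in both environments ([vɔŋude], [vɔŋud]), so there is no rule changing /d/ to [t] in isolation.
So /t/ is underlying, and a rule of intervocalic voicing — voiceless stops become voiced between vowels — gives [d].

/zɛrit/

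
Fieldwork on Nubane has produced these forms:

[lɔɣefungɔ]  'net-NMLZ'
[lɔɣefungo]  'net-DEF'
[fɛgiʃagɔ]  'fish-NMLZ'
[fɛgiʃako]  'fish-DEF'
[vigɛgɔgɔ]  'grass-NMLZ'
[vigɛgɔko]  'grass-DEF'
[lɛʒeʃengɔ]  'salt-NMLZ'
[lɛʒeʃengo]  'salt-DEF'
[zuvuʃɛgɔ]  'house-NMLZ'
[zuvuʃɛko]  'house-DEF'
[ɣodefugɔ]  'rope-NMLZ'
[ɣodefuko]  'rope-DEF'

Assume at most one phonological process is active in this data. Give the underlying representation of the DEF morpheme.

/-ko/

The DEF suffix surfaces as [-go] and [-ko], depending on the final segment of the stem.
By contrast the NMLZ suffix keeps its initial [g] throughout — that segment must be underlying.
So the underlying form is /-ko/, and voiceless stops become voiced after a nasal.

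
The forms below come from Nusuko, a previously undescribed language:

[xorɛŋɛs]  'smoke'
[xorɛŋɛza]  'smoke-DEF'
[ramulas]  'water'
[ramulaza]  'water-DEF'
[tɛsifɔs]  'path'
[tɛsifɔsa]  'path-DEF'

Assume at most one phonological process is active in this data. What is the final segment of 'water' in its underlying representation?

/z/

In [ramulas] and [ramulaza] the final segment of 'water' alternates: [s] ~ [z].
But 'path' keeps [s] in both environments ([tɛsifɔs], [tɛsifɔsa]), so there is no rule changing /s/ to [z] before the DEF suffix.
Therefore /z/ is basic and [s] is derived by word-final obstruent devoicing (voiced obstruents become voiceless word-finally).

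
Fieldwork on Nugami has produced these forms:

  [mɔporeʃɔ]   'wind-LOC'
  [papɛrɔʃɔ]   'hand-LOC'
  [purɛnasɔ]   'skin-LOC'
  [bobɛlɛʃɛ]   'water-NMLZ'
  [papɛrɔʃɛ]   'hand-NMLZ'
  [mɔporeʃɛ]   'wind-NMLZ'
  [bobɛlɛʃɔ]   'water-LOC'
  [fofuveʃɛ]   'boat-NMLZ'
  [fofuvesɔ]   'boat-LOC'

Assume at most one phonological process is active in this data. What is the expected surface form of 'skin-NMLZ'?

[purɛnaʃɛ]

'boat' shows [s] ~ [ʃ] at the end of the stem ([fofuvesɔ] vs [fofuveʃɛ]).
The stem 'water' ([bobɛlɛʃɔ], [bobɛlɛʃɛ]) shows [ʃ] unchanged in both environments, so [ʃ] cannot be basic with [s] derived before the LOC suffix.
The underlying segment must be /s/; /s/ becomes palato-alveolar [ʃ] before a front vowel, yielding [ʃ] there.
The one attested form of 'skin', [purɛnasɔ], shows underlying /purɛnas/. Applying the same rule before a front vowel gives [purɛnaʃɛ].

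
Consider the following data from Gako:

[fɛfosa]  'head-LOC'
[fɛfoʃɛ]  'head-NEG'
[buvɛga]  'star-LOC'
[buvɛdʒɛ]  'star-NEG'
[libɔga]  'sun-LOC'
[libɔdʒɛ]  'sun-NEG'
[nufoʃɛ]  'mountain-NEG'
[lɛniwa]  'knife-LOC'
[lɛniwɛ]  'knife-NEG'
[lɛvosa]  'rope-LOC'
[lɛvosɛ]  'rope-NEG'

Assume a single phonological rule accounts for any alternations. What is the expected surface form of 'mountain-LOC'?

[nufosa]

'head' shows [s] ~ [ʃ] at the end of the stem ([fɛfosa] vs [fɛfoʃɛ]).
But 'rope' keeps [s] in both environments ([lɛvosa], [lɛvosɛ]), so there is no rule changing /s/ to [ʃ] before the NEG suffix.
The underlying segment must be /ʃ/; palato-alveolar /dʒ/ and /ʃ/ become [g] and [s] when no front vowel follows, yielding [s] there.
The one attested form of 'mountain', [nufoʃɛ], shows underlying /nufoʃ/. Applying the same rule when no front vowel follows gives [nufosa].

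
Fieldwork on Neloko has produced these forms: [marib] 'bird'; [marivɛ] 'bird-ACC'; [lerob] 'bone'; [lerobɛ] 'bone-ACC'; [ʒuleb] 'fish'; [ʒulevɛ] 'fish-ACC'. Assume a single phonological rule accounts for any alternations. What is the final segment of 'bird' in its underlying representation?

The stem for 'bird' ends in [b] in [marib] but [v] in [marivɛ].
But 'bone' keeps [b] in both environments ([lerob], [lerobɛ]), so there is no rule changing /b/ to [v] before the ACC suffix.
The underlying segment must be /v/; voiced fricatives become stops word-finally, yielding [b] there.

/v/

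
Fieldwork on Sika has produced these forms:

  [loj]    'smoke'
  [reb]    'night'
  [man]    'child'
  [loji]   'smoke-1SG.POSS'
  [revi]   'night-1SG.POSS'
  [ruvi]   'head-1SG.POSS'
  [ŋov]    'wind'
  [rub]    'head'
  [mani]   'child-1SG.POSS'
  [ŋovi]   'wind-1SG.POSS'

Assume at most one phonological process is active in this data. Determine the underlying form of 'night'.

/reb/

The stem for 'night' ends in [v] in [revi] but [b] in [reb].
If /v/ were underlying and a rule turned it into [b] in isolation, 'wind' would also alternate; but it has [v] in both [ŋovi] and [ŋov].
The alternation reflects intervocalic spirantization: voiced stops become fricatives between vowels. /b/ is underlying.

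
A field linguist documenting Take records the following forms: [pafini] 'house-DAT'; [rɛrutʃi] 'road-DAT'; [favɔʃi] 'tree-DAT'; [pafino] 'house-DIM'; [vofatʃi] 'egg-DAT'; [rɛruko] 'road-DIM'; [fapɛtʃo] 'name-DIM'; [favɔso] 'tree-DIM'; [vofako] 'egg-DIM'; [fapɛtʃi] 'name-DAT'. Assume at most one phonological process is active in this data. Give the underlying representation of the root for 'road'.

In [rɛrutʃi] and [rɛruko] the final segment of 'road' alternates: [tʃ] ~ [k].
The stem 'name' ([fapɛtʃi], [fapɛtʃo]) shows [tʃ] unchanged in both environments, so [tʃ] cannot be basic with [k] derived before the DIM suffix.
Therefore /k/ is basic and [tʃ] is derived by palatalization before a front vowel (/k/ and /s/ become palato-alveolar [tʃ] and [ʃ] before a front vowel).

/rɛruk/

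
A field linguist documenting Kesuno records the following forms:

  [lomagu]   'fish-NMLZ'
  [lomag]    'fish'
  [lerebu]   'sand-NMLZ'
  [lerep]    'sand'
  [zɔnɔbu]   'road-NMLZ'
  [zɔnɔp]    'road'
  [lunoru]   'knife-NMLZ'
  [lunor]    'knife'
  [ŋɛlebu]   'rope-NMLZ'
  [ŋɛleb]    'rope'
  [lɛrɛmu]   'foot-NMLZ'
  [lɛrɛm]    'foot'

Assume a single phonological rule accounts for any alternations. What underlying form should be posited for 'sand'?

/lerep/

In [lerebu] and [lerep] the final segment of 'sand' alternates: [b] ~ [p].
If /b/ were underlying and a rule turned it into [p] in isolation, 'rope' would also alternate; but it has [b] in both [ŋɛlebu] and [ŋɛleb].
Therefore /p/ is basic and [b] is derived by intervocalic voicing (voiceless stops become voiced between vowels).
So 'sand' = /lerep/.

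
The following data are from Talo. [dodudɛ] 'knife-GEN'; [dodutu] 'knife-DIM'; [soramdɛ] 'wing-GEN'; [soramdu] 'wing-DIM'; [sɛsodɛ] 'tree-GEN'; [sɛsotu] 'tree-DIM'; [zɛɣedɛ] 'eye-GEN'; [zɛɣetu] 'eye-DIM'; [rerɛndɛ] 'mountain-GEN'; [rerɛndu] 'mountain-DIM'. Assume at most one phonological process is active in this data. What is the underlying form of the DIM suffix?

/-tu/

The DIM suffix surfaces as [-du] and [-tu], depending on the final segment of the stem.
The GEN suffix, which begins with [d], is invariant after every stem; so [d] is not altered by any rule here.
So the underlying form is /-tu/, and voiceless stops become voiced after a nasal.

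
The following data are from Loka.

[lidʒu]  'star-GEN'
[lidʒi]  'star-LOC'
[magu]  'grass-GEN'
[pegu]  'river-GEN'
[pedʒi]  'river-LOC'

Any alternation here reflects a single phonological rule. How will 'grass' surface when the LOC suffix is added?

[madʒi]

In [pegu] and [pedʒi] the final segment of 'river' alternates: [g] ~ [dʒ].
If /dʒ/ were underlying and a rule turned it into [g] before the GEN suffix, 'star' would also alternate; but it has [dʒ] in both [lidʒu] and [lidʒi].
The underlying segment must be /g/; /g/ becomes palato-alveolar [dʒ] before a front vowel, yielding [dʒ] there.
The one attested form of 'grass', [magu], shows underlying /mag/. Applying the same rule before a front vowel gives [madʒi].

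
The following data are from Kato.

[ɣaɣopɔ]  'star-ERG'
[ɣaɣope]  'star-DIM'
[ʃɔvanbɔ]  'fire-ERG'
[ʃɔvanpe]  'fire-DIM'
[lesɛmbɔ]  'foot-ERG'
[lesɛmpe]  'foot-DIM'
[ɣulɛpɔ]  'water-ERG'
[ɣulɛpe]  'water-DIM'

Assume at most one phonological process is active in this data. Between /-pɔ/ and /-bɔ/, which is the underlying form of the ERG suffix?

/-bɔ/

The ERG suffix surfaces as [-bɔ] and [-pɔ], depending on the final segment of the stem.
By contrast the DIM suffix keeps its initial [p] throughout — that segment must be underlying.
The ERG suffix is therefore /-bɔ/ underlyingly, with post-vocalic devoicing: voiced stops become voiceless after a vowel.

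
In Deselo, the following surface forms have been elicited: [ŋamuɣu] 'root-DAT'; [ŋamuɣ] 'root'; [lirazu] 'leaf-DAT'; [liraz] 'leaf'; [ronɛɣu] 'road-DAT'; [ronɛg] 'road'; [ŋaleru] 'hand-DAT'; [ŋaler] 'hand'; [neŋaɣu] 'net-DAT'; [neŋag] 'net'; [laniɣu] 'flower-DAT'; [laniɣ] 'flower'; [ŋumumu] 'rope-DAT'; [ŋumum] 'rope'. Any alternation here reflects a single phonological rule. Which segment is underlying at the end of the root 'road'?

The stem for 'road' ends in [ɣ] in [ronɛɣu] but [g] in [ronɛg].
Compare 'flower', with invariant [ɣ] in [laniɣu] and [laniɣ]: an analysis with underlying /ɣ/ and a rule producing [g] in isolation would wrongly predict alternation here too.
The underlying segment must be /g/; voiced stops become fricatives between vowels, yielding [ɣ] there.

/g/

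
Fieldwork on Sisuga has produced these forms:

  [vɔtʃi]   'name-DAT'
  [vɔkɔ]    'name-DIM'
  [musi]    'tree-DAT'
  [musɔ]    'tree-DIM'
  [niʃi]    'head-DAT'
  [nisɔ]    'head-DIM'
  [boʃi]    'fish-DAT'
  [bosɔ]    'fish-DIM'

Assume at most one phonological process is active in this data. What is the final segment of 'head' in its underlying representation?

The root 'head' surfaces as [niʃi] and [nisɔ], with a stem-final [ʃ] ~ [s] alternation.
If /s/ were underlying and a rule turned it into [ʃ] before the DAT suffix, 'tree' would also alternate; but it has [s] in both [musi] and [musɔ].
The underlying segment must be /ʃ/; palato-alveolar /tʃ/ and /ʃ/ become [k] and [s] when no front vowel follows, yielding [s] there.

/ʃ/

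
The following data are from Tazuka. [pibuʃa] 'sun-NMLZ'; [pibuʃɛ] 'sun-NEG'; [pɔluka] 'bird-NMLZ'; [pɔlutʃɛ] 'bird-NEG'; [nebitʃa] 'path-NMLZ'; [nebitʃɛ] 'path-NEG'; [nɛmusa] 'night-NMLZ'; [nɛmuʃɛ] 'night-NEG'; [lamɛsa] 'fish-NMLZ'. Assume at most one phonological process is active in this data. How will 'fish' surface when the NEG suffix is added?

In [nɛmusa] and [nɛmuʃɛ] the final segment of 'night' alternates: [s] ~ [ʃ].
Compare 'sun', with invariant [ʃ] in [pibuʃa] and [pibuʃɛ]: an analysis with underlying /ʃ/ and a rule producing [s] before the NMLZ suffix would wrongly predict alternation here too.
So /s/ is underlying, and a rule of palatalization before a front vowel — /k/ and /s/ become palato-alveolar [tʃ] and [ʃ] before a front vowel — gives [ʃ].
From [lamɛsa] the stem 'fish' is /lamɛs/; before a front vowel this yields [lamɛʃɛ].

[lamɛʃɛ]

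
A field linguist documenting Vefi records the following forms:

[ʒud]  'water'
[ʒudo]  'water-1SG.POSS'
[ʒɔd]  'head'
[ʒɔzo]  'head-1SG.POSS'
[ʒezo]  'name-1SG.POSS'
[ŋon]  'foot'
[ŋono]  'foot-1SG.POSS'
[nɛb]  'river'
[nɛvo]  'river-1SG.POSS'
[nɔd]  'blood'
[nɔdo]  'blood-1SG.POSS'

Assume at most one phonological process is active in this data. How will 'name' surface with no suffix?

[ʒed]

The root 'head' surfaces as [ʒɔd] and [ʒɔzo], with a stem-final [d] ~ [z] alternation.
If /d/ were underlying and a rule turned it into [z] before the 1SG.POSS suffix, 'water' would also alternate; but it has [d] in both [ʒud] and [ʒudo].
The alternation reflects word-final hardening: voiced fricatives become stops word-finally. /z/ is underlying.
The one attested form of 'name', [ʒezo], shows underlying /ʒez/. Applying the same rule word-finally gives [ʒed].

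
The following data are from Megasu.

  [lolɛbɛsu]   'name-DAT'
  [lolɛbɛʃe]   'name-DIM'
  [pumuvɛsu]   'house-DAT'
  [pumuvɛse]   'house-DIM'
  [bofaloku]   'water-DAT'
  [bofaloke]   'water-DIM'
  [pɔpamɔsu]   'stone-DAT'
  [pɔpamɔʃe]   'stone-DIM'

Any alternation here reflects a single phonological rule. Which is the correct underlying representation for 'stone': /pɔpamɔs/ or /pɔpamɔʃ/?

/pɔpamɔʃ/

The root 'stone' surfaces as [pɔpamɔsu] and [pɔpamɔʃe], with a stem-final [s] ~ [ʃ] alternation.
Compare 'house', with invariant [s] in [pumuvɛsu] and [pumuvɛse]: an analysis with underlying /s/ and a rule producing [ʃ] before the DIM suffix would wrongly predict alternation here too.
The alternation reflects depalatalization: palato-alveolar /ʃ/ becomes [s] when no front vowel follows. /ʃ/ is underlying.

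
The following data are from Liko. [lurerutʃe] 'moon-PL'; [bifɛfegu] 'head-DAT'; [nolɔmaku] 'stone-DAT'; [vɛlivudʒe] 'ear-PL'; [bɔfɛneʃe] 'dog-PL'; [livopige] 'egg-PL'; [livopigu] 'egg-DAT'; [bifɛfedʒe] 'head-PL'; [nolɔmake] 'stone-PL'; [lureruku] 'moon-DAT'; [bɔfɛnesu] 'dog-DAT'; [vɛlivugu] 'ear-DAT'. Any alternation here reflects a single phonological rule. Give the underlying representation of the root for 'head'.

The root 'head' surfaces as [bifɛfegu] and [bifɛfedʒe], with a stem-final [g] ~ [dʒ] alternation.
The stem 'egg' ([livopigu], [livopige]) shows [g] unchanged in both environments, so [g] cannot be basic with [dʒ] derived before the PL suffix.
The alternation reflects depalatalization: palato-alveolar /tʃ/, /dʒ/ and /ʃ/ become [k], [g] and [s] when no front vowel follows. /dʒ/ is underlying.

/bifɛfedʒ/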